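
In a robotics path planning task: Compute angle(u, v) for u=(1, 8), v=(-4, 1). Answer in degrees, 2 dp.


u.v = 4, |u| = sqrt(65) = 8.0623, |v| = sqrt(17) = 4.1231
cos(theta) = u.v/(|u||v|) = 4/sqrt(1105) = 0.120331
theta = acos(0.120331) = 83.09 degrees

83.09 degrees


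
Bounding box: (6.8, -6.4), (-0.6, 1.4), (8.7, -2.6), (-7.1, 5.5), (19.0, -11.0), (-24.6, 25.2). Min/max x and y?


x range: [-24.6, 19]
y range: [-11, 25.2]
Bounding box: (-24.6,-11) to (19,25.2)

(-24.6,-11) to (19,25.2)


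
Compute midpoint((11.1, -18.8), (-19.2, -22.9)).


M = ((11.1+(-19.2))/2, ((-18.8)+(-22.9))/2)
= (-4.05, -20.85)

(-4.05, -20.85)


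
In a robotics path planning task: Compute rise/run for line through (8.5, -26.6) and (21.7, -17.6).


slope = (y2-y1)/(x2-x1) = ((-17.6)-(-26.6))/(21.7-8.5) = 9/13.2 = 0.6818

0.6818


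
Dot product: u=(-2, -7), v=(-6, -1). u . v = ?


u . v = u_x*v_x + u_y*v_y = (-2)*(-6) + (-7)*(-1)
= 12 + 7 = 19

19


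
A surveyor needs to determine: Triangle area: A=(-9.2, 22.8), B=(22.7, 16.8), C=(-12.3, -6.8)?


Area = |x_A(y_B-y_C) + x_B(y_C-y_A) + x_C(y_A-y_B)|/2
= |(-217.12) + (-671.92) + (-73.8)|/2
= 962.84/2 = 481.42

481.42


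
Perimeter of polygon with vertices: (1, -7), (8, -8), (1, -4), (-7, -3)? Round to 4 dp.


Sides: (1, -7)->(8, -8): sqrt(50) = 7.071068, (8, -8)->(1, -4): sqrt(65) = 8.062258, (1, -4)->(-7, -3): sqrt(65) = 8.062258, (-7, -3)->(1, -7): sqrt(80) = 8.944272
Sum = 32.139856
Perimeter = 32.1399

32.1399


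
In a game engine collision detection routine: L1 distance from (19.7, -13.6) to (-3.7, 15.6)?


|19.7-(-3.7)| + |(-13.6)-15.6| = 23.4 + 29.2 = 52.6

52.6


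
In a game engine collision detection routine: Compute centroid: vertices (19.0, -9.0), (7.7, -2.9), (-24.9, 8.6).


Centroid = ((x_A+x_B+x_C)/3, (y_A+y_B+y_C)/3)
= ((19+7.7+(-24.9))/3, ((-9)+(-2.9)+8.6)/3)
= (0.6, -1.1)

(0.6, -1.1)


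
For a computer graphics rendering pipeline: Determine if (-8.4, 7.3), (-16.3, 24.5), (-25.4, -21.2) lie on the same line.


Cross product: ((-16.3)-(-8.4))*((-21.2)-7.3) - (24.5-7.3)*((-25.4)-(-8.4))
= 517.55

No, not collinear


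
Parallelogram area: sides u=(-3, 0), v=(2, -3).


|u x v| = |(-3)*(-3) - 0*2|
= |9 - 0| = 9

9


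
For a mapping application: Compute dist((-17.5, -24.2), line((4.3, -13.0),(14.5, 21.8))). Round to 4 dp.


|cross product| = 644.4
|line direction| = sqrt(1315.08) = 36.264
Distance = 644.4/sqrt(1315.08) = 17.7697

17.7697


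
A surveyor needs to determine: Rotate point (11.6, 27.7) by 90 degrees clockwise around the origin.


90° CW: (x,y) -> (y, -x)
(11.6,27.7) -> (27.7, -11.6)

(27.7, -11.6)


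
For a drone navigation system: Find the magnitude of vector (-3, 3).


|u| = sqrt((-3)^2 + 3^2) = sqrt(18) = 4.2426

4.2426


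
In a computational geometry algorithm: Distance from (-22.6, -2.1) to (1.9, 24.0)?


dx=24.5, dy=26.1
d^2 = 24.5^2 + 26.1^2 = 1281.46
d = sqrt(1281.46) = 35.7975

35.7975


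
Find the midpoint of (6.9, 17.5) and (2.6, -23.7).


M = ((6.9+2.6)/2, (17.5+(-23.7))/2)
= (4.75, -3.1)

(4.75, -3.1)


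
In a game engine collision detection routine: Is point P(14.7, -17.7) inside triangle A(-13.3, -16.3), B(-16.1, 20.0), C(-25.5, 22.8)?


Cross products: AB x AP = -1012.48, BC x BP = 268.14, CA x CP = 1077.72
All same sign? no

No, outside


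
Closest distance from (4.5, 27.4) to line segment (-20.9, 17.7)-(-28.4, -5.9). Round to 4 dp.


Project P onto AB: t = 0 (clamped to [0,1])
Closest point on segment: (-20.9, 17.7)
Distance: 27.1892

27.1892


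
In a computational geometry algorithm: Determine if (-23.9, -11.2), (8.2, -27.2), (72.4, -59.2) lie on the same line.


Cross product: (8.2-(-23.9))*((-59.2)-(-11.2)) - ((-27.2)-(-11.2))*(72.4-(-23.9))
= 0

Yes, collinear


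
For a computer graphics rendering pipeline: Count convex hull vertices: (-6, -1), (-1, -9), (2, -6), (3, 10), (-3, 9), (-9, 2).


Convex hull vertices (CCW): (-9, 2), (-1, -9), (2, -6), (3, 10), (-3, 9)
Count = 5

5


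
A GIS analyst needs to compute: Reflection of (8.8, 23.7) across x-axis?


Reflection over x-axis: (x,y) -> (x,-y)
(8.8, 23.7) -> (8.8, -23.7)

(8.8, -23.7)


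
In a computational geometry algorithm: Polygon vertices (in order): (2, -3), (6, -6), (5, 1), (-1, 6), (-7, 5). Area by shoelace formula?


Shoelace sum: (2*(-6) - 6*(-3)) + (6*1 - 5*(-6)) + (5*6 - (-1)*1) + ((-1)*5 - (-7)*6) + ((-7)*(-3) - 2*5)
= 121
Area = |121|/2 = 60.5

60.5


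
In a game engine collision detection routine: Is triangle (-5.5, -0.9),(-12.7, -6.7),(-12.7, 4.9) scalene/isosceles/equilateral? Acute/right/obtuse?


Side lengths squared: AB^2=85.48, BC^2=134.56, CA^2=85.48
Sorted: [85.48, 85.48, 134.56]
By sides: Isosceles, By angles: Acute

Isosceles, Acute


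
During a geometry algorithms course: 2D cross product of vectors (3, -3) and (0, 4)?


u x v = u_x*v_y - u_y*v_x = 3*4 - (-3)*0
= 12 - 0 = 12

12


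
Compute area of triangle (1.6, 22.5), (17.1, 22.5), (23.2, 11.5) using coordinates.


Area = |x_A(y_B-y_C) + x_B(y_C-y_A) + x_C(y_A-y_B)|/2
= |17.6 + (-188.1) + 0|/2
= 170.5/2 = 85.25

85.25


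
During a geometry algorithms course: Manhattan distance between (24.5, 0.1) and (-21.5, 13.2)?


|24.5-(-21.5)| + |0.1-13.2| = 46 + 13.1 = 59.1

59.1


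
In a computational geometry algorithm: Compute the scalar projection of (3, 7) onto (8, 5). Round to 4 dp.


u.v = 59, |v| = sqrt(89) = 9.434
Scalar projection = u.v / |v| = 59 / sqrt(89) = 6.254

6.254


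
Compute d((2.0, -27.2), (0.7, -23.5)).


dx=-1.3, dy=3.7
d^2 = (-1.3)^2 + 3.7^2 = 15.38
d = sqrt(15.38) = 3.9217

3.9217


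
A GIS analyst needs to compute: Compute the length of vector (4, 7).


|u| = sqrt(4^2 + 7^2) = sqrt(65) = 8.0623

8.0623


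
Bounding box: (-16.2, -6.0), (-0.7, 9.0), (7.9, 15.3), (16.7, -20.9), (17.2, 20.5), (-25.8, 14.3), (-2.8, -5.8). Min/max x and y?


x range: [-25.8, 17.2]
y range: [-20.9, 20.5]
Bounding box: (-25.8,-20.9) to (17.2,20.5)

(-25.8,-20.9) to (17.2,20.5)


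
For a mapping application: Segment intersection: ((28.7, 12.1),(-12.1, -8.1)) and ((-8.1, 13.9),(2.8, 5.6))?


Cross products: d1=285.82, d2=-273, d3=-816.8, d4=-257.98
d1*d2 < 0 and d3*d4 < 0? no

No, they don't intersect


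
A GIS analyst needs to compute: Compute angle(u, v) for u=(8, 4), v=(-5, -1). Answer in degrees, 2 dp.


u.v = -44, |u| = sqrt(80) = 8.9443, |v| = sqrt(26) = 5.099
cos(theta) = u.v/(|u||v|) = -44/sqrt(2080) = -0.964764
theta = acos(-0.964764) = 164.74 degrees

164.74 degrees


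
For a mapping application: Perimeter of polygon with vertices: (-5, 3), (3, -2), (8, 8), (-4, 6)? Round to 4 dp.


Sides: (-5, 3)->(3, -2): sqrt(89) = 9.433981, (3, -2)->(8, 8): sqrt(125) = 11.18034, (8, 8)->(-4, 6): sqrt(148) = 12.165525, (-4, 6)->(-5, 3): sqrt(10) = 3.162278
Sum = 35.942124
Perimeter = 35.9421

35.9421


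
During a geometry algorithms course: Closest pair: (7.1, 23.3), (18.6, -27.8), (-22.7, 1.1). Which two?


d(P0,P1) = 52.378, d(P0,P2) = 37.1602, d(P1,P2) = 50.4073
Closest: P0 and P2

Closest pair: (7.1, 23.3) and (-22.7, 1.1), distance = 37.1602


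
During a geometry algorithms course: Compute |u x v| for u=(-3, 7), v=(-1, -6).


|u x v| = |(-3)*(-6) - 7*(-1)|
= |18 - (-7)| = 25

25


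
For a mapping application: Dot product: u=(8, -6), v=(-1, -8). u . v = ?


u . v = u_x*v_x + u_y*v_y = 8*(-1) + (-6)*(-8)
= (-8) + 48 = 40

40


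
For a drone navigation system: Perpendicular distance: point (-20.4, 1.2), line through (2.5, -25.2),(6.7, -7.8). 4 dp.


|cross product| = 509.34
|line direction| = sqrt(320.4) = 17.8997
Distance = 509.34/sqrt(320.4) = 28.4552

28.4552


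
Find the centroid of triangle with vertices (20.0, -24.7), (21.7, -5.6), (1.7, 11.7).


Centroid = ((x_A+x_B+x_C)/3, (y_A+y_B+y_C)/3)
= ((20+21.7+1.7)/3, ((-24.7)+(-5.6)+11.7)/3)
= (14.4667, -6.2)

(14.4667, -6.2)


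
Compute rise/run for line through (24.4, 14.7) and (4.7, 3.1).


slope = (y2-y1)/(x2-x1) = (3.1-14.7)/(4.7-24.4) = (-11.6)/(-19.7) = 0.5888

0.5888


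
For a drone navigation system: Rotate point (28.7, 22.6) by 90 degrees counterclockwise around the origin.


90° CCW: (x,y) -> (-y, x)
(28.7,22.6) -> (-22.6, 28.7)

(-22.6, 28.7)


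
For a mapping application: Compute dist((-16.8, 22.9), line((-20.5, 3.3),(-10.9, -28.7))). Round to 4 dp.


|cross product| = 306.56
|line direction| = sqrt(1116.16) = 33.409
Distance = 306.56/sqrt(1116.16) = 9.176

9.176


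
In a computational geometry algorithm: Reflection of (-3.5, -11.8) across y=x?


Reflection over y=x: (x,y) -> (y,x)
(-3.5, -11.8) -> (-11.8, -3.5)

(-11.8, -3.5)


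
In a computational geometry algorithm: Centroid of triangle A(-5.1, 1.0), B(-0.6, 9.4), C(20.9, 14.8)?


Centroid = ((x_A+x_B+x_C)/3, (y_A+y_B+y_C)/3)
= (((-5.1)+(-0.6)+20.9)/3, (1+9.4+14.8)/3)
= (5.0667, 8.4)

(5.0667, 8.4)


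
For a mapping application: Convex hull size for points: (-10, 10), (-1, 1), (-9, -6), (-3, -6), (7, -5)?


Convex hull vertices (CCW): (-10, 10), (-9, -6), (-3, -6), (7, -5)
Count = 4

4


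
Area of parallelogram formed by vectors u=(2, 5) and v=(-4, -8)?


|u x v| = |2*(-8) - 5*(-4)|
= |(-16) - (-20)| = 4

4


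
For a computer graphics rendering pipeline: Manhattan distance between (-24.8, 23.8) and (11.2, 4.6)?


|(-24.8)-11.2| + |23.8-4.6| = 36 + 19.2 = 55.2

55.2


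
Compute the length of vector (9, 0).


|u| = sqrt(9^2 + 0^2) = sqrt(81) = 9

9


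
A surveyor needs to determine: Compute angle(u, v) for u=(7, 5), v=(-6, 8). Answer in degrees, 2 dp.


u.v = -2, |u| = sqrt(74) = 8.6023, |v| = sqrt(100) = 10
cos(theta) = u.v/(|u||v|) = -2/sqrt(7400) = -0.02325
theta = acos(-0.02325) = 91.33 degrees

91.33 degrees


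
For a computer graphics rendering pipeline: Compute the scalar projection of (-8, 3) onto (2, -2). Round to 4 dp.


u.v = -22, |v| = sqrt(8) = 2.8284
Scalar projection = u.v / |v| = -22 / sqrt(8) = -7.7782

-7.7782


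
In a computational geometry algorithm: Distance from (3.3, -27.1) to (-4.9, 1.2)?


dx=-8.2, dy=28.3
d^2 = (-8.2)^2 + 28.3^2 = 868.13
d = sqrt(868.13) = 29.464

29.464


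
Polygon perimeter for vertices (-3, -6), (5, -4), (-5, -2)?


Sides: (-3, -6)->(5, -4): sqrt(68) = 8.246211, (5, -4)->(-5, -2): sqrt(104) = 10.198039, (-5, -2)->(-3, -6): sqrt(20) = 4.472136
Sum = 22.916386
Perimeter = 22.9164

22.9164


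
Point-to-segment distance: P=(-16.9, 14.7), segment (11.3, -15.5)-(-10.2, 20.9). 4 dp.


Project P onto AB: t = 0.9543 (clamped to [0,1])
Closest point on segment: (-9.218, 19.2374)
Distance: 8.922

8.922


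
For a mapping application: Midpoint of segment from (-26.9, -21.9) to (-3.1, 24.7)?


M = (((-26.9)+(-3.1))/2, ((-21.9)+24.7)/2)
= (-15, 1.4)

(-15, 1.4)


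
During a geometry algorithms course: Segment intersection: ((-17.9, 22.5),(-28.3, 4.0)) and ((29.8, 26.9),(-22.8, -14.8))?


Cross products: d1=-1757.65, d2=-1218.23, d3=836.69, d4=297.27
d1*d2 < 0 and d3*d4 < 0? no

No, they don't intersect


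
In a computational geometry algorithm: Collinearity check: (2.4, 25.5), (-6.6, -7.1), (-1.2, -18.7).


Cross product: ((-6.6)-2.4)*((-18.7)-25.5) - ((-7.1)-25.5)*((-1.2)-2.4)
= 280.44

No, not collinear


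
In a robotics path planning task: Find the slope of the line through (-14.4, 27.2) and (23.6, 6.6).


slope = (y2-y1)/(x2-x1) = (6.6-27.2)/(23.6-(-14.4)) = (-20.6)/38 = -0.5421

-0.5421


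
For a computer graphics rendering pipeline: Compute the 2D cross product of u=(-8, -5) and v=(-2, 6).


u x v = u_x*v_y - u_y*v_x = (-8)*6 - (-5)*(-2)
= (-48) - 10 = -58

-58


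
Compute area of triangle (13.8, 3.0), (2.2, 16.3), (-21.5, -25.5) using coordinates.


Area = |x_A(y_B-y_C) + x_B(y_C-y_A) + x_C(y_A-y_B)|/2
= |576.84 + (-62.7) + 285.95|/2
= 800.09/2 = 400.045

400.045


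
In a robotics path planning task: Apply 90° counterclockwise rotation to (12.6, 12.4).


90° CCW: (x,y) -> (-y, x)
(12.6,12.4) -> (-12.4, 12.6)

(-12.4, 12.6)


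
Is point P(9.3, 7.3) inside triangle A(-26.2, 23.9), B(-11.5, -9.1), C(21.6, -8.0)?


Cross products: AB x AP = 927.48, BC x BP = 519.96, CA x CP = -338.97
All same sign? no

No, outside


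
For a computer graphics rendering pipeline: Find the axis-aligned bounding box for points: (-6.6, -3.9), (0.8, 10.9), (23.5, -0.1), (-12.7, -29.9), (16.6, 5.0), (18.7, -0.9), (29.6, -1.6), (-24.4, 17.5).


x range: [-24.4, 29.6]
y range: [-29.9, 17.5]
Bounding box: (-24.4,-29.9) to (29.6,17.5)

(-24.4,-29.9) to (29.6,17.5)


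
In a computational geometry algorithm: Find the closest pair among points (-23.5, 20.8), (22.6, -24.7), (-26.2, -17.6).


d(P0,P1) = 64.7724, d(P0,P2) = 38.4948, d(P1,P2) = 49.3138
Closest: P0 and P2

Closest pair: (-23.5, 20.8) and (-26.2, -17.6), distance = 38.4948


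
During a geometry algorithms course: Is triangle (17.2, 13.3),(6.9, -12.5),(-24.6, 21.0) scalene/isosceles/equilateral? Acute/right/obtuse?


Side lengths squared: AB^2=771.73, BC^2=2114.5, CA^2=1806.53
Sorted: [771.73, 1806.53, 2114.5]
By sides: Scalene, By angles: Acute

Scalene, Acute


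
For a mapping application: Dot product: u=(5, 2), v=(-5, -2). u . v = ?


u . v = u_x*v_x + u_y*v_y = 5*(-5) + 2*(-2)
= (-25) + (-4) = -29

-29


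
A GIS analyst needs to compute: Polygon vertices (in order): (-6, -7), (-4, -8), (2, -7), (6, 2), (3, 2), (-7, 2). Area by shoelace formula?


Shoelace sum: ((-6)*(-8) - (-4)*(-7)) + ((-4)*(-7) - 2*(-8)) + (2*2 - 6*(-7)) + (6*2 - 3*2) + (3*2 - (-7)*2) + ((-7)*(-7) - (-6)*2)
= 197
Area = |197|/2 = 98.5

98.5


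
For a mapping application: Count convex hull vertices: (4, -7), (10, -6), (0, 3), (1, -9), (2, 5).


Convex hull vertices (CCW): (0, 3), (1, -9), (10, -6), (2, 5)
Count = 4

4


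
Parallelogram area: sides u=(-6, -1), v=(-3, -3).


|u x v| = |(-6)*(-3) - (-1)*(-3)|
= |18 - 3| = 15

15


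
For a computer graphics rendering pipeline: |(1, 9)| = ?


|u| = sqrt(1^2 + 9^2) = sqrt(82) = 9.0554

9.0554


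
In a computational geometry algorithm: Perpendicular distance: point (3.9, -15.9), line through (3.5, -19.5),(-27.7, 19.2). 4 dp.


|cross product| = 127.8
|line direction| = sqrt(2471.13) = 49.7105
Distance = 127.8/sqrt(2471.13) = 2.5709

2.5709


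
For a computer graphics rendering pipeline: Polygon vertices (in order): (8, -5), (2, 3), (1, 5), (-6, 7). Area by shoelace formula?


Shoelace sum: (8*3 - 2*(-5)) + (2*5 - 1*3) + (1*7 - (-6)*5) + ((-6)*(-5) - 8*7)
= 52
Area = |52|/2 = 26

26


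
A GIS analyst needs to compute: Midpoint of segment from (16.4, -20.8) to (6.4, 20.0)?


M = ((16.4+6.4)/2, ((-20.8)+20)/2)
= (11.4, -0.4)

(11.4, -0.4)


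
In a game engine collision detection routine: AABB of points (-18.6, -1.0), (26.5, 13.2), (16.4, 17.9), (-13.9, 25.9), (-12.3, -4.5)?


x range: [-18.6, 26.5]
y range: [-4.5, 25.9]
Bounding box: (-18.6,-4.5) to (26.5,25.9)

(-18.6,-4.5) to (26.5,25.9)


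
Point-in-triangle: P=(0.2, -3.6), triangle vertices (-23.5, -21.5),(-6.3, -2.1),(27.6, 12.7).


Cross products: AB x AP = -151.9, BC x BP = -147.05, CA x CP = -104.15
All same sign? yes

Yes, inside


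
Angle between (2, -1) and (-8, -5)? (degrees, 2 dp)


u.v = -11, |u| = sqrt(5) = 2.2361, |v| = sqrt(89) = 9.434
cos(theta) = u.v/(|u||v|) = -11/sqrt(445) = -0.52145
theta = acos(-0.52145) = 121.43 degrees

121.43 degrees


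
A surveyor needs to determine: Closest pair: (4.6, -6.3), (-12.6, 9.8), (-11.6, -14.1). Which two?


d(P0,P1) = 23.5595, d(P0,P2) = 17.98, d(P1,P2) = 23.9209
Closest: P0 and P2

Closest pair: (4.6, -6.3) and (-11.6, -14.1), distance = 17.98


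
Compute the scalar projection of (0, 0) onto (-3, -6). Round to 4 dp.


u.v = 0, |v| = sqrt(45) = 6.7082
Scalar projection = u.v / |v| = 0 / sqrt(45) = 0

0


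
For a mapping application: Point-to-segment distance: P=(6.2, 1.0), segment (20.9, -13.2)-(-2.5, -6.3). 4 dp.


Project P onto AB: t = 0.7426 (clamped to [0,1])
Closest point on segment: (3.5237, -8.0762)
Distance: 9.4626

9.4626


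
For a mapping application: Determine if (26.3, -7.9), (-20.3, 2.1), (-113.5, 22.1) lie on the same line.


Cross product: ((-20.3)-26.3)*(22.1-(-7.9)) - (2.1-(-7.9))*((-113.5)-26.3)
= 0

Yes, collinear


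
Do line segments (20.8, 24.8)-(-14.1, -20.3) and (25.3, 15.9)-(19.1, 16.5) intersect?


Cross products: d1=-52.48, d2=248.08, d3=513.56, d4=213
d1*d2 < 0 and d3*d4 < 0? no

No, they don't intersect


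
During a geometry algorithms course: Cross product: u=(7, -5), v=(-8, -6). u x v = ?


u x v = u_x*v_y - u_y*v_x = 7*(-6) - (-5)*(-8)
= (-42) - 40 = -82

-82


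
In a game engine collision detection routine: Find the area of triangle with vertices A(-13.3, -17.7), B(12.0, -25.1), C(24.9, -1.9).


Area = |x_A(y_B-y_C) + x_B(y_C-y_A) + x_C(y_A-y_B)|/2
= |308.56 + 189.6 + 184.26|/2
= 682.42/2 = 341.21

341.21


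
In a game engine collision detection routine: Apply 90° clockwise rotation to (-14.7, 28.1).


90° CW: (x,y) -> (y, -x)
(-14.7,28.1) -> (28.1, 14.7)

(28.1, 14.7)


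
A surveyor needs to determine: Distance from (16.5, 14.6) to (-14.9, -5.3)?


dx=-31.4, dy=-19.9
d^2 = (-31.4)^2 + (-19.9)^2 = 1381.97
d = sqrt(1381.97) = 37.1749

37.1749


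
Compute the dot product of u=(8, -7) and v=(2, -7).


u . v = u_x*v_x + u_y*v_y = 8*2 + (-7)*(-7)
= 16 + 49 = 65

65


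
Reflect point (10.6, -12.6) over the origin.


Reflection over origin: (x,y) -> (-x,-y)
(10.6, -12.6) -> (-10.6, 12.6)

(-10.6, 12.6)


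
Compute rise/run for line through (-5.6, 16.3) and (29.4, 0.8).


slope = (y2-y1)/(x2-x1) = (0.8-16.3)/(29.4-(-5.6)) = (-15.5)/35 = -0.4429

-0.4429


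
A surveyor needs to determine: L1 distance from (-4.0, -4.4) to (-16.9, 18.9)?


|(-4)-(-16.9)| + |(-4.4)-18.9| = 12.9 + 23.3 = 36.2

36.2


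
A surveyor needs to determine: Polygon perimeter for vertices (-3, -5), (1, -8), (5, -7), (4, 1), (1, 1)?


Sides: (-3, -5)->(1, -8): sqrt(25) = 5, (1, -8)->(5, -7): sqrt(17) = 4.123106, (5, -7)->(4, 1): sqrt(65) = 8.062258, (4, 1)->(1, 1): sqrt(9) = 3, (1, 1)->(-3, -5): sqrt(52) = 7.211103
Sum = 27.396467
Perimeter = 27.3965

27.3965


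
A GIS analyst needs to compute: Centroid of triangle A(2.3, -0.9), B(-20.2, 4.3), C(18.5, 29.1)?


Centroid = ((x_A+x_B+x_C)/3, (y_A+y_B+y_C)/3)
= ((2.3+(-20.2)+18.5)/3, ((-0.9)+4.3+29.1)/3)
= (0.2, 10.8333)

(0.2, 10.8333)


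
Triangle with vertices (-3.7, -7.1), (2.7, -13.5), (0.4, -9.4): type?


Side lengths squared: AB^2=81.92, BC^2=22.1, CA^2=22.1
Sorted: [22.1, 22.1, 81.92]
By sides: Isosceles, By angles: Obtuse

Isosceles, Obtuse


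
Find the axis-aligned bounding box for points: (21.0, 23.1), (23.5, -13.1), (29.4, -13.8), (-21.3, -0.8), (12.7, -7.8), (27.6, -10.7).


x range: [-21.3, 29.4]
y range: [-13.8, 23.1]
Bounding box: (-21.3,-13.8) to (29.4,23.1)

(-21.3,-13.8) to (29.4,23.1)


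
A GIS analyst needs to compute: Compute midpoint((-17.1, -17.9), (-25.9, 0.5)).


M = (((-17.1)+(-25.9))/2, ((-17.9)+0.5)/2)
= (-21.5, -8.7)

(-21.5, -8.7)


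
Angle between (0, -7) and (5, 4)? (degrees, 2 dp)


u.v = -28, |u| = sqrt(49) = 7, |v| = sqrt(41) = 6.4031
cos(theta) = u.v/(|u||v|) = -28/sqrt(2009) = -0.624695
theta = acos(-0.624695) = 128.66 degrees

128.66 degrees


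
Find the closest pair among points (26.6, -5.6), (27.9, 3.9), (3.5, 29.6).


d(P0,P1) = 9.5885, d(P0,P2) = 42.1029, d(P1,P2) = 35.438
Closest: P0 and P1

Closest pair: (26.6, -5.6) and (27.9, 3.9), distance = 9.5885


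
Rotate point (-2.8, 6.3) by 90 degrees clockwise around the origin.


90° CW: (x,y) -> (y, -x)
(-2.8,6.3) -> (6.3, 2.8)

(6.3, 2.8)


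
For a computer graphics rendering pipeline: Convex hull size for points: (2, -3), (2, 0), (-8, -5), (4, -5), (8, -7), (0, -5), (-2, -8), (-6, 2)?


Convex hull vertices (CCW): (-8, -5), (-2, -8), (8, -7), (2, 0), (-6, 2)
Count = 5

5


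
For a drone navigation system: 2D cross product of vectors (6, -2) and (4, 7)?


u x v = u_x*v_y - u_y*v_x = 6*7 - (-2)*4
= 42 - (-8) = 50

50


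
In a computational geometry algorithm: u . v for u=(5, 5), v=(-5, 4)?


u . v = u_x*v_x + u_y*v_y = 5*(-5) + 5*4
= (-25) + 20 = -5

-5


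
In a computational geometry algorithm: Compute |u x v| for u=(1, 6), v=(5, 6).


|u x v| = |1*6 - 6*5|
= |6 - 30| = 24

24


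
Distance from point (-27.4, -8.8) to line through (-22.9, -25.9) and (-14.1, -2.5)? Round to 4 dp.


|cross product| = 255.78
|line direction| = sqrt(625) = 25
Distance = 255.78/sqrt(625) = 10.2312

10.2312


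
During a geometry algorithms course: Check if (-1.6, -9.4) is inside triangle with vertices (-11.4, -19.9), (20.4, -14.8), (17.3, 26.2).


Cross products: AB x AP = 283.92, BC x BP = 885.26, CA x CP = 150.43
All same sign? yes

Yes, inside


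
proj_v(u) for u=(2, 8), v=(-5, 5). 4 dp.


u.v = 30, |v| = sqrt(50) = 7.0711
Scalar projection = u.v / |v| = 30 / sqrt(50) = 4.2426

4.2426


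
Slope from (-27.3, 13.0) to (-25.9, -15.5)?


slope = (y2-y1)/(x2-x1) = ((-15.5)-13)/((-25.9)-(-27.3)) = (-28.5)/1.4 = -20.3571

-20.3571


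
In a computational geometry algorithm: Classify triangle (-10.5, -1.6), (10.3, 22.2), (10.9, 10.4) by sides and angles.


Side lengths squared: AB^2=999.08, BC^2=139.6, CA^2=601.96
Sorted: [139.6, 601.96, 999.08]
By sides: Scalene, By angles: Obtuse

Scalene, Obtuse


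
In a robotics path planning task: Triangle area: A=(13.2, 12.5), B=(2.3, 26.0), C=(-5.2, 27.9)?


Area = |x_A(y_B-y_C) + x_B(y_C-y_A) + x_C(y_A-y_B)|/2
= |(-25.08) + 35.42 + 70.2|/2
= 80.54/2 = 40.27

40.27


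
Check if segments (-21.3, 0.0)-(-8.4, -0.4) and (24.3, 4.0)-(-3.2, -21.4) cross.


Cross products: d1=-1048.24, d2=-709.58, d3=69.84, d4=-268.82
d1*d2 < 0 and d3*d4 < 0? no

No, they don't intersect


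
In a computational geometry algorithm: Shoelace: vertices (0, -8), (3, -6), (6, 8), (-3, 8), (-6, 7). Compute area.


Shoelace sum: (0*(-6) - 3*(-8)) + (3*8 - 6*(-6)) + (6*8 - (-3)*8) + ((-3)*7 - (-6)*8) + ((-6)*(-8) - 0*7)
= 231
Area = |231|/2 = 115.5

115.5


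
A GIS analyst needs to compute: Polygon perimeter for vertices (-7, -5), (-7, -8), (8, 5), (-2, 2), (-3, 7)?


Sides: (-7, -5)->(-7, -8): sqrt(9) = 3, (-7, -8)->(8, 5): sqrt(394) = 19.849433, (8, 5)->(-2, 2): sqrt(109) = 10.440307, (-2, 2)->(-3, 7): sqrt(26) = 5.09902, (-3, 7)->(-7, -5): sqrt(160) = 12.649111
Sum = 51.037871
Perimeter = 51.0379

51.0379


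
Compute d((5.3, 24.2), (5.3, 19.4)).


dx=0, dy=-4.8
d^2 = 0^2 + (-4.8)^2 = 23.04
d = sqrt(23.04) = 4.8

4.8


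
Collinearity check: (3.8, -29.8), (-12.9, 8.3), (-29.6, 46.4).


Cross product: ((-12.9)-3.8)*(46.4-(-29.8)) - (8.3-(-29.8))*((-29.6)-3.8)
= 0

Yes, collinear


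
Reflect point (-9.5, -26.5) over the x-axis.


Reflection over x-axis: (x,y) -> (x,-y)
(-9.5, -26.5) -> (-9.5, 26.5)

(-9.5, 26.5)


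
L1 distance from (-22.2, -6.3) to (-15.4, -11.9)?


|(-22.2)-(-15.4)| + |(-6.3)-(-11.9)| = 6.8 + 5.6 = 12.4

12.4


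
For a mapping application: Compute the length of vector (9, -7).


|u| = sqrt(9^2 + (-7)^2) = sqrt(130) = 11.4018

11.4018


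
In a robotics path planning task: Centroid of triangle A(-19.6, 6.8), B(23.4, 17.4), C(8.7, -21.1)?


Centroid = ((x_A+x_B+x_C)/3, (y_A+y_B+y_C)/3)
= (((-19.6)+23.4+8.7)/3, (6.8+17.4+(-21.1))/3)
= (4.1667, 1.0333)

(4.1667, 1.0333)


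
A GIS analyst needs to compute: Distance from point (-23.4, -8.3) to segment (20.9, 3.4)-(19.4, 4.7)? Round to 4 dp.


Project P onto AB: t = 1 (clamped to [0,1])
Closest point on segment: (19.4, 4.7)
Distance: 44.7308

44.7308


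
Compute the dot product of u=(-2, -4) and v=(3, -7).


u . v = u_x*v_x + u_y*v_y = (-2)*3 + (-4)*(-7)
= (-6) + 28 = 22

22


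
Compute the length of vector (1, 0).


|u| = sqrt(1^2 + 0^2) = sqrt(1) = 1

1


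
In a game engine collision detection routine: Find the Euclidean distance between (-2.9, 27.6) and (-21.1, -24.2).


dx=-18.2, dy=-51.8
d^2 = (-18.2)^2 + (-51.8)^2 = 3014.48
d = sqrt(3014.48) = 54.9043

54.9043


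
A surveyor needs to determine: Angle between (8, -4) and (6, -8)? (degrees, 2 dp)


u.v = 80, |u| = sqrt(80) = 8.9443, |v| = sqrt(100) = 10
cos(theta) = u.v/(|u||v|) = 80/sqrt(8000) = 0.894427
theta = acos(0.894427) = 26.57 degrees

26.57 degrees


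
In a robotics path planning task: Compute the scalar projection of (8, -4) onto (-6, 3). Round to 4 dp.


u.v = -60, |v| = sqrt(45) = 6.7082
Scalar projection = u.v / |v| = -60 / sqrt(45) = -8.9443

-8.9443


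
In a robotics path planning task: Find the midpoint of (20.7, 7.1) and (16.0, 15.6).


M = ((20.7+16)/2, (7.1+15.6)/2)
= (18.35, 11.35)

(18.35, 11.35)


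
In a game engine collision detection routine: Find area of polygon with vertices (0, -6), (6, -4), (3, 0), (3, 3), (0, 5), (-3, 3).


Shoelace sum: (0*(-4) - 6*(-6)) + (6*0 - 3*(-4)) + (3*3 - 3*0) + (3*5 - 0*3) + (0*3 - (-3)*5) + ((-3)*(-6) - 0*3)
= 105
Area = |105|/2 = 52.5

52.5


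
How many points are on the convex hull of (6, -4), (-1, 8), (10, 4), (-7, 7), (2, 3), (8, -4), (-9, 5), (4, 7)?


Convex hull vertices (CCW): (-9, 5), (6, -4), (8, -4), (10, 4), (4, 7), (-1, 8), (-7, 7)
Count = 7

7


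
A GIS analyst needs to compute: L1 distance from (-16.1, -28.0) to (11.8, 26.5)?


|(-16.1)-11.8| + |(-28)-26.5| = 27.9 + 54.5 = 82.4

82.4


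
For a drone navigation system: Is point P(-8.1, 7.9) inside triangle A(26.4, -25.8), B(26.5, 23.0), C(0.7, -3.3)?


Cross products: AB x AP = 1686.97, BC x BP = -520.4, CA x CP = 89.84
All same sign? no

No, outside


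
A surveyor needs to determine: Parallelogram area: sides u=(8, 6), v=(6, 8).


|u x v| = |8*8 - 6*6|
= |64 - 36| = 28

28


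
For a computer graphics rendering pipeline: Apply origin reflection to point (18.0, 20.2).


Reflection over origin: (x,y) -> (-x,-y)
(18, 20.2) -> (-18, -20.2)

(-18, -20.2)


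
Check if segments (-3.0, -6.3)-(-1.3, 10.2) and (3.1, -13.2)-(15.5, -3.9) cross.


Cross products: d1=142.29, d2=331.08, d3=-112.38, d4=-301.17
d1*d2 < 0 and d3*d4 < 0? no

No, they don't intersect


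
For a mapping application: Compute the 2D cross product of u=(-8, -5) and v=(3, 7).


u x v = u_x*v_y - u_y*v_x = (-8)*7 - (-5)*3
= (-56) - (-15) = -41

-41


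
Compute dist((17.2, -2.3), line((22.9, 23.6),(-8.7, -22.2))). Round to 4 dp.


|cross product| = 557.38
|line direction| = sqrt(3096.2) = 55.6435
Distance = 557.38/sqrt(3096.2) = 10.017

10.017


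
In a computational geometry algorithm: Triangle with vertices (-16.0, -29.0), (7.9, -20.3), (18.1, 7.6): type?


Side lengths squared: AB^2=646.9, BC^2=882.45, CA^2=2502.37
Sorted: [646.9, 882.45, 2502.37]
By sides: Scalene, By angles: Obtuse

Scalene, Obtuse


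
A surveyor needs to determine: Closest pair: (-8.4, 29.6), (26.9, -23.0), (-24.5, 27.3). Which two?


d(P0,P1) = 63.3471, d(P0,P2) = 16.2635, d(P1,P2) = 71.917
Closest: P0 and P2

Closest pair: (-8.4, 29.6) and (-24.5, 27.3), distance = 16.2635


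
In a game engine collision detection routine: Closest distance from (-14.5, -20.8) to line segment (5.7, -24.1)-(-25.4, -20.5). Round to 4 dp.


Project P onto AB: t = 0.653 (clamped to [0,1])
Closest point on segment: (-14.6099, -21.749)
Distance: 0.9554

0.9554


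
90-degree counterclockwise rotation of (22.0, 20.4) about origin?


90° CCW: (x,y) -> (-y, x)
(22,20.4) -> (-20.4, 22)

(-20.4, 22)


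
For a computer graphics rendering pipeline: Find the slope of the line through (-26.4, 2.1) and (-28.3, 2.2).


slope = (y2-y1)/(x2-x1) = (2.2-2.1)/((-28.3)-(-26.4)) = 0.1/(-1.9) = -0.0526

-0.0526


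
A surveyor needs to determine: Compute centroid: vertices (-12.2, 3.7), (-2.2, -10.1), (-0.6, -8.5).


Centroid = ((x_A+x_B+x_C)/3, (y_A+y_B+y_C)/3)
= (((-12.2)+(-2.2)+(-0.6))/3, (3.7+(-10.1)+(-8.5))/3)
= (-5, -4.9667)

(-5, -4.9667)


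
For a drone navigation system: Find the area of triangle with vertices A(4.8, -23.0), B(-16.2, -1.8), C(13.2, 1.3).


Area = |x_A(y_B-y_C) + x_B(y_C-y_A) + x_C(y_A-y_B)|/2
= |(-14.88) + (-393.66) + (-279.84)|/2
= 688.38/2 = 344.19

344.19


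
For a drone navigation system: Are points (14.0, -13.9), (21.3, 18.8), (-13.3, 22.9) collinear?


Cross product: (21.3-14)*(22.9-(-13.9)) - (18.8-(-13.9))*((-13.3)-14)
= 1161.35

No, not collinear


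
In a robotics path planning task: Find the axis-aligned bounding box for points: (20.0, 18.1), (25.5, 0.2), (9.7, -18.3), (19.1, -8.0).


x range: [9.7, 25.5]
y range: [-18.3, 18.1]
Bounding box: (9.7,-18.3) to (25.5,18.1)

(9.7,-18.3) to (25.5,18.1)


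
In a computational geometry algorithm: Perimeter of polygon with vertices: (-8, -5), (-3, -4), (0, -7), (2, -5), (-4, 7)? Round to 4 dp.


Sides: (-8, -5)->(-3, -4): sqrt(26) = 5.09902, (-3, -4)->(0, -7): sqrt(18) = 4.242641, (0, -7)->(2, -5): sqrt(8) = 2.828427, (2, -5)->(-4, 7): sqrt(180) = 13.416408, (-4, 7)->(-8, -5): sqrt(160) = 12.649111
Sum = 38.235607
Perimeter = 38.2356

38.2356


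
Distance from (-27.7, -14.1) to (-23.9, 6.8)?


dx=3.8, dy=20.9
d^2 = 3.8^2 + 20.9^2 = 451.25
d = sqrt(451.25) = 21.2426

21.2426


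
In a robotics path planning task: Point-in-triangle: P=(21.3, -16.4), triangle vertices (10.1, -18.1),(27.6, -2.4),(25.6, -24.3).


Cross products: AB x AP = -146.09, BC x BP = -109.97, CA x CP = -95.79
All same sign? yes

Yes, inside


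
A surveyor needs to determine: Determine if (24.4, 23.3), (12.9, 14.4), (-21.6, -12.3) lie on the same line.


Cross product: (12.9-24.4)*((-12.3)-23.3) - (14.4-23.3)*((-21.6)-24.4)
= 0

Yes, collinear


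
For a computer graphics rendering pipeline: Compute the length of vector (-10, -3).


|u| = sqrt((-10)^2 + (-3)^2) = sqrt(109) = 10.4403

10.4403


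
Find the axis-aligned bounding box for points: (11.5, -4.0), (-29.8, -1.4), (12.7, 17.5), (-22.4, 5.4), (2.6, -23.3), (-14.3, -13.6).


x range: [-29.8, 12.7]
y range: [-23.3, 17.5]
Bounding box: (-29.8,-23.3) to (12.7,17.5)

(-29.8,-23.3) to (12.7,17.5)


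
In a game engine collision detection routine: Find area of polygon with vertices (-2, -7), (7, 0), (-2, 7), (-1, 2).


Shoelace sum: ((-2)*0 - 7*(-7)) + (7*7 - (-2)*0) + ((-2)*2 - (-1)*7) + ((-1)*(-7) - (-2)*2)
= 112
Area = |112|/2 = 56

56


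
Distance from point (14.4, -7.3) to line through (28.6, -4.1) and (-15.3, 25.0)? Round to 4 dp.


|cross product| = 553.7
|line direction| = sqrt(2774.02) = 52.669
Distance = 553.7/sqrt(2774.02) = 10.5128

10.5128


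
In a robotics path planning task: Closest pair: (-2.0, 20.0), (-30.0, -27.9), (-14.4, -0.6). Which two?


d(P0,P1) = 55.4834, d(P0,P2) = 24.0441, d(P1,P2) = 31.4428
Closest: P0 and P2

Closest pair: (-2.0, 20.0) and (-14.4, -0.6), distance = 24.0441


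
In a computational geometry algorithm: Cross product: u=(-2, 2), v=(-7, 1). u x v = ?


u x v = u_x*v_y - u_y*v_x = (-2)*1 - 2*(-7)
= (-2) - (-14) = 12

12


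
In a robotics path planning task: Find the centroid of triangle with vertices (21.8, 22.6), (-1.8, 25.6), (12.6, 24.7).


Centroid = ((x_A+x_B+x_C)/3, (y_A+y_B+y_C)/3)
= ((21.8+(-1.8)+12.6)/3, (22.6+25.6+24.7)/3)
= (10.8667, 24.3)

(10.8667, 24.3)


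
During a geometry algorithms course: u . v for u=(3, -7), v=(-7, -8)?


u . v = u_x*v_x + u_y*v_y = 3*(-7) + (-7)*(-8)
= (-21) + 56 = 35

35


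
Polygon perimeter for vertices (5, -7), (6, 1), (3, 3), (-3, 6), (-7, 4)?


Sides: (5, -7)->(6, 1): sqrt(65) = 8.062258, (6, 1)->(3, 3): sqrt(13) = 3.605551, (3, 3)->(-3, 6): sqrt(45) = 6.708204, (-3, 6)->(-7, 4): sqrt(20) = 4.472136, (-7, 4)->(5, -7): sqrt(265) = 16.278821
Sum = 39.12697
Perimeter = 39.127

39.127


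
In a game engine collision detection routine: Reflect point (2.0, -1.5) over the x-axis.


Reflection over x-axis: (x,y) -> (x,-y)
(2, -1.5) -> (2, 1.5)

(2, 1.5)


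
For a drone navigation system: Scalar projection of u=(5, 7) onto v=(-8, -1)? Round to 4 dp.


u.v = -47, |v| = sqrt(65) = 8.0623
Scalar projection = u.v / |v| = -47 / sqrt(65) = -5.8296

-5.8296


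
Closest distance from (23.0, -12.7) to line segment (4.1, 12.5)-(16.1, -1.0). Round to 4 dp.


Project P onto AB: t = 1 (clamped to [0,1])
Closest point on segment: (16.1, -1)
Distance: 13.5831

13.5831


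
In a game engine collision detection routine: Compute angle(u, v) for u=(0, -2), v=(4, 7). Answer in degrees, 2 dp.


u.v = -14, |u| = sqrt(4) = 2, |v| = sqrt(65) = 8.0623
cos(theta) = u.v/(|u||v|) = -14/sqrt(260) = -0.868243
theta = acos(-0.868243) = 150.26 degrees

150.26 degrees


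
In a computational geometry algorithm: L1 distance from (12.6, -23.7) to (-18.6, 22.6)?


|12.6-(-18.6)| + |(-23.7)-22.6| = 31.2 + 46.3 = 77.5

77.5


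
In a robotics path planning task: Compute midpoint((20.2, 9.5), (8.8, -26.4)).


M = ((20.2+8.8)/2, (9.5+(-26.4))/2)
= (14.5, -8.45)

(14.5, -8.45)


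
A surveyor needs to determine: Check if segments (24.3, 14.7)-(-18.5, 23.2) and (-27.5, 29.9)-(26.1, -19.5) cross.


Cross products: d1=1744.2, d2=85.48, d3=-210.26, d4=1448.46
d1*d2 < 0 and d3*d4 < 0? no

No, they don't intersect


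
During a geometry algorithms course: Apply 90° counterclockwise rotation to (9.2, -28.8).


90° CCW: (x,y) -> (-y, x)
(9.2,-28.8) -> (28.8, 9.2)

(28.8, 9.2)


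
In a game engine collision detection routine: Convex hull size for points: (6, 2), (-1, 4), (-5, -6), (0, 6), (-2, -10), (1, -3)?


Convex hull vertices (CCW): (-5, -6), (-2, -10), (6, 2), (0, 6), (-1, 4)
Count = 5

5


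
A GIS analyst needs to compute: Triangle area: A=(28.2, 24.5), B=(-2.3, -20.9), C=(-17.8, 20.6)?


Area = |x_A(y_B-y_C) + x_B(y_C-y_A) + x_C(y_A-y_B)|/2
= |(-1170.3) + 8.97 + (-808.12)|/2
= 1969.45/2 = 984.725

984.725


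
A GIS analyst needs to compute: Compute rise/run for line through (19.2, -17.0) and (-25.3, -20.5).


slope = (y2-y1)/(x2-x1) = ((-20.5)-(-17))/((-25.3)-19.2) = (-3.5)/(-44.5) = 0.0787

0.0787


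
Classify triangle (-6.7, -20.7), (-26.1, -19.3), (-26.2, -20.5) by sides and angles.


Side lengths squared: AB^2=378.32, BC^2=1.45, CA^2=380.29
Sorted: [1.45, 378.32, 380.29]
By sides: Scalene, By angles: Obtuse

Scalene, Obtuse


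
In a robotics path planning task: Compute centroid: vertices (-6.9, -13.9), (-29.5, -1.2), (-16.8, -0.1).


Centroid = ((x_A+x_B+x_C)/3, (y_A+y_B+y_C)/3)
= (((-6.9)+(-29.5)+(-16.8))/3, ((-13.9)+(-1.2)+(-0.1))/3)
= (-17.7333, -5.0667)

(-17.7333, -5.0667)


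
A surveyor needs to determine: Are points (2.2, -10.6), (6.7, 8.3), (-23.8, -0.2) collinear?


Cross product: (6.7-2.2)*((-0.2)-(-10.6)) - (8.3-(-10.6))*((-23.8)-2.2)
= 538.2

No, not collinear


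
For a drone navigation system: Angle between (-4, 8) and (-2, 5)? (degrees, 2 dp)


u.v = 48, |u| = sqrt(80) = 8.9443, |v| = sqrt(29) = 5.3852
cos(theta) = u.v/(|u||v|) = 48/sqrt(2320) = 0.996546
theta = acos(0.996546) = 4.76 degrees

4.76 degrees


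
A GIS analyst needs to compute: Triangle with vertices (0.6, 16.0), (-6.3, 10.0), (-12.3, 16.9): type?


Side lengths squared: AB^2=83.61, BC^2=83.61, CA^2=167.22
Sorted: [83.61, 83.61, 167.22]
By sides: Isosceles, By angles: Right

Isosceles, Right


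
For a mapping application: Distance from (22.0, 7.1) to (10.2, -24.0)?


dx=-11.8, dy=-31.1
d^2 = (-11.8)^2 + (-31.1)^2 = 1106.45
d = sqrt(1106.45) = 33.2633

33.2633


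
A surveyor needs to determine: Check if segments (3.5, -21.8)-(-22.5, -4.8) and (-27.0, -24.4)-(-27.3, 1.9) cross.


Cross products: d1=-802.93, d2=-124.23, d3=586.1, d4=-92.6
d1*d2 < 0 and d3*d4 < 0? no

No, they don't intersect


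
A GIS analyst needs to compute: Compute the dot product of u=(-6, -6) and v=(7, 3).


u . v = u_x*v_x + u_y*v_y = (-6)*7 + (-6)*3
= (-42) + (-18) = -60

-60


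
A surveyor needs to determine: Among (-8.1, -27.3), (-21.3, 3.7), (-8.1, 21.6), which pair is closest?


d(P0,P1) = 33.6933, d(P0,P2) = 48.9, d(P1,P2) = 22.2407
Closest: P1 and P2

Closest pair: (-21.3, 3.7) and (-8.1, 21.6), distance = 22.2407


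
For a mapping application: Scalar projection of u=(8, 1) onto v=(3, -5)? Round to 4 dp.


u.v = 19, |v| = sqrt(34) = 5.831
Scalar projection = u.v / |v| = 19 / sqrt(34) = 3.2585

3.2585


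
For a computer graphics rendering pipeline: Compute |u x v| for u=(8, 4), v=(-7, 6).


|u x v| = |8*6 - 4*(-7)|
= |48 - (-28)| = 76

76


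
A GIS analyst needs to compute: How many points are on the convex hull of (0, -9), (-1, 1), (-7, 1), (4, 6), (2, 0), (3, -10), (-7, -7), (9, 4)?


Convex hull vertices (CCW): (-7, -7), (3, -10), (9, 4), (4, 6), (-7, 1)
Count = 5

5


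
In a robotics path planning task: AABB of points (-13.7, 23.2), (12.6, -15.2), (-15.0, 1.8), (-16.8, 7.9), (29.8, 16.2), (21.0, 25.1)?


x range: [-16.8, 29.8]
y range: [-15.2, 25.1]
Bounding box: (-16.8,-15.2) to (29.8,25.1)

(-16.8,-15.2) to (29.8,25.1)


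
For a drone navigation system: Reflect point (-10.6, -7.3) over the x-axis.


Reflection over x-axis: (x,y) -> (x,-y)
(-10.6, -7.3) -> (-10.6, 7.3)

(-10.6, 7.3)


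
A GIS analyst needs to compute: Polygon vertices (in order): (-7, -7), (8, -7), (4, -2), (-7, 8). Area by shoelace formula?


Shoelace sum: ((-7)*(-7) - 8*(-7)) + (8*(-2) - 4*(-7)) + (4*8 - (-7)*(-2)) + ((-7)*(-7) - (-7)*8)
= 240
Area = |240|/2 = 120

120


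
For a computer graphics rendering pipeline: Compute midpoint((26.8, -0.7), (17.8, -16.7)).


M = ((26.8+17.8)/2, ((-0.7)+(-16.7))/2)
= (22.3, -8.7)

(22.3, -8.7)


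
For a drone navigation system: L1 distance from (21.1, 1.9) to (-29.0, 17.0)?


|21.1-(-29)| + |1.9-17| = 50.1 + 15.1 = 65.2

65.2


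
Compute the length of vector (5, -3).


|u| = sqrt(5^2 + (-3)^2) = sqrt(34) = 5.831

5.831


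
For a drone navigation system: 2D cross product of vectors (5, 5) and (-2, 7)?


u x v = u_x*v_y - u_y*v_x = 5*7 - 5*(-2)
= 35 - (-10) = 45

45


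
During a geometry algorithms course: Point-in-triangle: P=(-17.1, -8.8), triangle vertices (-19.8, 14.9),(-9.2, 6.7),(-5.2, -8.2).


Cross products: AB x AP = -229.08, BC x BP = -179.71, CA x CP = 283.65
All same sign? no

No, outside


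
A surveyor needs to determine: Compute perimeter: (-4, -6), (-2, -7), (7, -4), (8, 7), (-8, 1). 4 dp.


Sides: (-4, -6)->(-2, -7): sqrt(5) = 2.236068, (-2, -7)->(7, -4): sqrt(90) = 9.486833, (7, -4)->(8, 7): sqrt(122) = 11.045361, (8, 7)->(-8, 1): sqrt(292) = 17.088007, (-8, 1)->(-4, -6): sqrt(65) = 8.062258
Sum = 47.918527
Perimeter = 47.9185

47.9185


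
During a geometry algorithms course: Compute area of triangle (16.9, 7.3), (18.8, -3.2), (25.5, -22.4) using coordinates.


Area = |x_A(y_B-y_C) + x_B(y_C-y_A) + x_C(y_A-y_B)|/2
= |324.48 + (-558.36) + 267.75|/2
= 33.87/2 = 16.935

16.935


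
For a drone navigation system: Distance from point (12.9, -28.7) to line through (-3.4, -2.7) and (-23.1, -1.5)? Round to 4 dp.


|cross product| = 492.64
|line direction| = sqrt(389.53) = 19.7365
Distance = 492.64/sqrt(389.53) = 24.9608

24.9608


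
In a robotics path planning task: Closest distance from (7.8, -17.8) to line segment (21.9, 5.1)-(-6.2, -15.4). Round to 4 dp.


Project P onto AB: t = 0.7155 (clamped to [0,1])
Closest point on segment: (1.7943, -9.5678)
Distance: 10.19

10.19


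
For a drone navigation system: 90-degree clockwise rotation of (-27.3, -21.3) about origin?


90° CW: (x,y) -> (y, -x)
(-27.3,-21.3) -> (-21.3, 27.3)

(-21.3, 27.3)


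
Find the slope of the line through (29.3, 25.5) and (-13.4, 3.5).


slope = (y2-y1)/(x2-x1) = (3.5-25.5)/((-13.4)-29.3) = (-22)/(-42.7) = 0.5152

0.5152
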